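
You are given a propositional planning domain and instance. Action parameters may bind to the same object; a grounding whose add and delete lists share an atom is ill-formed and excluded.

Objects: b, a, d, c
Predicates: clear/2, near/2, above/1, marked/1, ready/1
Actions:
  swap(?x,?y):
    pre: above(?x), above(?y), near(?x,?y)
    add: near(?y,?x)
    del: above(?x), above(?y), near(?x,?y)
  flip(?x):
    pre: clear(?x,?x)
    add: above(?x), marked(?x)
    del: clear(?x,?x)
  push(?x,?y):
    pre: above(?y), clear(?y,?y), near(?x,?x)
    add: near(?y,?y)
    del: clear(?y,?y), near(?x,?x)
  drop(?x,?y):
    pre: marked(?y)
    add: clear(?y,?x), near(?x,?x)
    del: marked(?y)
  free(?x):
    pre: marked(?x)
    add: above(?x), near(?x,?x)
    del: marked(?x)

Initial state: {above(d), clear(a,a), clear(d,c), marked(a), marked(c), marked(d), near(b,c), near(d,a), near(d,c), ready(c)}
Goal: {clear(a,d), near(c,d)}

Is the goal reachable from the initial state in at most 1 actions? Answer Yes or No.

No

1. drop(d,a)  →  {above(d), clear(a,a), clear(a,d), clear(d,c), marked(c), marked(d), near(b,c), near(d,a), near(d,c), near(d,d), ready(c)}
2. free(c)  →  {above(c), above(d), clear(a,a), clear(a,d), clear(d,c), marked(d), near(b,c), near(c,c), near(d,a), near(d,c), near(d,d), ready(c)}
3. swap(d,c)  →  {clear(a,a), clear(a,d), clear(d,c), marked(d), near(b,c), near(c,c), near(c,d), near(d,a), near(d,d), ready(c)}
optimal plan length = 3; 3 > 1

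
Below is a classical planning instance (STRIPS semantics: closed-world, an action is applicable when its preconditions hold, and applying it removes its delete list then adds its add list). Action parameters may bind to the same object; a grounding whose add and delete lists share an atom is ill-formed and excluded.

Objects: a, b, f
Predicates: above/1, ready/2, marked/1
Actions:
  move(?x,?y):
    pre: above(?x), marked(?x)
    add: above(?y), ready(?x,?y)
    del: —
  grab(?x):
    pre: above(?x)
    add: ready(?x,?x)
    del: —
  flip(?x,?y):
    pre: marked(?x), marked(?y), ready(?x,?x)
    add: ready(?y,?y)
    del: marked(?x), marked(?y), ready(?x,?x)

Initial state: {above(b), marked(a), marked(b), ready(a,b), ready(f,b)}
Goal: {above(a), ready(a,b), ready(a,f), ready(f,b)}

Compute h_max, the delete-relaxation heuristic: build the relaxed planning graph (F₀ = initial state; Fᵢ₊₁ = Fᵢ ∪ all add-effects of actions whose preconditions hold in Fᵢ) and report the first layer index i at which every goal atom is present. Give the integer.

2

F0 = init (5 atoms)
F1 = F0 ∪ {above(a), above(f), ready(b,a), ready(b,b), ready(b,f)}  (10 atoms)
F2 = F1 ∪ {ready(a,a), ready(a,f), ready(f,f)}  (13 atoms)
goal ⊆ F2  ⇒  h_max = 2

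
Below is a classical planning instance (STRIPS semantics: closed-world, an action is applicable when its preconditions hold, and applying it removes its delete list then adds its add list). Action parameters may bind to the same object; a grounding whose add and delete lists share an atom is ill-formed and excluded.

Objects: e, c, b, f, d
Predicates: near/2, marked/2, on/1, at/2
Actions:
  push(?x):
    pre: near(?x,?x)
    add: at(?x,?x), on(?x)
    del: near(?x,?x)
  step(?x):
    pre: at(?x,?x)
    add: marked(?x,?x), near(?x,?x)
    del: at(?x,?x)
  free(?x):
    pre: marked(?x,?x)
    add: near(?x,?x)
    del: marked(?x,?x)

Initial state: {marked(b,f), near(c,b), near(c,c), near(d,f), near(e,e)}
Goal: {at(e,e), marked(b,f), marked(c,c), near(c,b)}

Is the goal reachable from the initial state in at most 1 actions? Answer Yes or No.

1. push(e)  →  {at(e,e), marked(b,f), near(c,b), near(c,c), near(d,f), on(e)}
2. push(c)  →  {at(c,c), at(e,e), marked(b,f), near(c,b), near(d,f), on(c), on(e)}
3. step(c)  →  {at(e,e), marked(b,f), marked(c,c), near(c,b), near(c,c), near(d,f), on(c), on(e)}
optimal plan length = 3; 3 > 1

No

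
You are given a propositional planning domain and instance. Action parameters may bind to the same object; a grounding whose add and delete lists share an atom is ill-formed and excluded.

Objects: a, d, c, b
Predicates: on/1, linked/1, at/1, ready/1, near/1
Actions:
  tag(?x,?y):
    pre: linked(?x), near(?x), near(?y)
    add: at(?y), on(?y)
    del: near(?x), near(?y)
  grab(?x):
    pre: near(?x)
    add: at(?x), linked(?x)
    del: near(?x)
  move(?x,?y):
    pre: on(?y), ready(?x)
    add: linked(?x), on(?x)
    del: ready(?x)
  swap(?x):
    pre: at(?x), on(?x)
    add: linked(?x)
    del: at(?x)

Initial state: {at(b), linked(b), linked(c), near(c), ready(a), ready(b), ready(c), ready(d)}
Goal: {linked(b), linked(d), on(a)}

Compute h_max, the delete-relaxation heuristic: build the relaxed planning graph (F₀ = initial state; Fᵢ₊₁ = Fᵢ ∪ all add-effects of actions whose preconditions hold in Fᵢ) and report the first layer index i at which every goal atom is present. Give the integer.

F0 = init (8 atoms)
F1 = F0 ∪ {at(c), on(c)}  (10 atoms)
F2 = F1 ∪ {linked(a), linked(d), on(a), on(b), on(d)}  (15 atoms)
goal ⊆ F2  ⇒  h_max = 2

2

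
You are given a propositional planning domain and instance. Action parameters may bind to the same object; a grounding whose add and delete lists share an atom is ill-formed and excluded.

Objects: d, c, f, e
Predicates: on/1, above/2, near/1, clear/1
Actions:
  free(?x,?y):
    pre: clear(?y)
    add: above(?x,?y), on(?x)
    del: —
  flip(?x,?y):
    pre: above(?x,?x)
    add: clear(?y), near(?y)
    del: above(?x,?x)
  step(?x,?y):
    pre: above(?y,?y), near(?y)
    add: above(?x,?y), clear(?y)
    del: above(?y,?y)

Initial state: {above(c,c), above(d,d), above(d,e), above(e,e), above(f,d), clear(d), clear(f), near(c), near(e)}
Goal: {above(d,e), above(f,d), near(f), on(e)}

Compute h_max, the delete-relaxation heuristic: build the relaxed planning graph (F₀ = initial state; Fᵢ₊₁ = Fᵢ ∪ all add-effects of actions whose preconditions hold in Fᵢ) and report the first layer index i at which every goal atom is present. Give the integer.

F0 = init (9 atoms)
F1 = F0 ∪ {above(c,d), above(c,e), above(c,f), above(d,c), above(d,f), above(e,c), above(e,d), above(e,f), above(f,c), above(f,e), above(f,f), clear(c), clear(e), near(d), near(f), on(c), on(d), on(e), on(f)}  (28 atoms)
goal ⊆ F1  ⇒  h_max = 1

1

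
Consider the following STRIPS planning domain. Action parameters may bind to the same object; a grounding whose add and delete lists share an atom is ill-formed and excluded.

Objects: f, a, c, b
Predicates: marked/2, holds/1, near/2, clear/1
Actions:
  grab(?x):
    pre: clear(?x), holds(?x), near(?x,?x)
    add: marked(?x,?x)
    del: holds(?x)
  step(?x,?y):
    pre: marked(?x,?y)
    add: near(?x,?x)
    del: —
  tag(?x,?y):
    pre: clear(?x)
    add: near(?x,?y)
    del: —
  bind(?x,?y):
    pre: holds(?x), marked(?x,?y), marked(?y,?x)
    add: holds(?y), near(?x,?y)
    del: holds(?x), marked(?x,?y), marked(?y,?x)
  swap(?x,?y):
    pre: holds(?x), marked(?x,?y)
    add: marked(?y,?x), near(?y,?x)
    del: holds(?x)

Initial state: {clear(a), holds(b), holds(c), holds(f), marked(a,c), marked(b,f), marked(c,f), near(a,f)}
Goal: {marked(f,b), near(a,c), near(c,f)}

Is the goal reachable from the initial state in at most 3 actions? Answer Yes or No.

1. tag(a,c)  →  {clear(a), holds(b), holds(c), holds(f), marked(a,c), marked(b,f), marked(c,f), near(a,c), near(a,f)}
2. swap(c,f)  →  {clear(a), holds(b), holds(f), marked(a,c), marked(b,f), marked(c,f), marked(f,c), near(a,c), near(a,f), near(f,c)}
3. swap(f,c)  →  {clear(a), holds(b), marked(a,c), marked(b,f), marked(c,f), marked(f,c), near(a,c), near(a,f), near(c,f), near(f,c)}
4. swap(b,f)  →  {clear(a), marked(a,c), marked(b,f), marked(c,f), marked(f,b), marked(f,c), near(a,c), near(a,f), near(c,f), near(f,b), near(f,c)}
optimal plan length = 4; 4 > 3

No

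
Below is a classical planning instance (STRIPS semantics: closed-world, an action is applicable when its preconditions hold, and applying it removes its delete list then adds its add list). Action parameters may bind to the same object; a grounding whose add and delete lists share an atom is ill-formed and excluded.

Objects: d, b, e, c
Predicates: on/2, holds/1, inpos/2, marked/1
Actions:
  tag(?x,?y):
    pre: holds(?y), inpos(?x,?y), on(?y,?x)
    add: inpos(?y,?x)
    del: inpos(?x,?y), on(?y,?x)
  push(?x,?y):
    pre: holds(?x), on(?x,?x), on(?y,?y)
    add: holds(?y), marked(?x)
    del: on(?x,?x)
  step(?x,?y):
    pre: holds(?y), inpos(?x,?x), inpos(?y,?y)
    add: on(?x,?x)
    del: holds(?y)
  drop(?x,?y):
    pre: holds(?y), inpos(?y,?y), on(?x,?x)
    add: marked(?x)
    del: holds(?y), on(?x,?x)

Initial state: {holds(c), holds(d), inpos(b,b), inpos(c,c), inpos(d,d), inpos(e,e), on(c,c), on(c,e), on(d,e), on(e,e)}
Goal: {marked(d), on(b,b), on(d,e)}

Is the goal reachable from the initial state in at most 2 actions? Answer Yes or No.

No

1. step(d,c)  →  {holds(d), inpos(b,b), inpos(c,c), inpos(d,d), inpos(e,e), on(c,c), on(c,e), on(d,d), on(d,e), on(e,e)}
2. push(d,d)  →  {holds(d), inpos(b,b), inpos(c,c), inpos(d,d), inpos(e,e), marked(d), on(c,c), on(c,e), on(d,e), on(e,e)}
3. step(b,d)  →  {inpos(b,b), inpos(c,c), inpos(d,d), inpos(e,e), marked(d), on(b,b), on(c,c), on(c,e), on(d,e), on(e,e)}
optimal plan length = 3; 3 > 2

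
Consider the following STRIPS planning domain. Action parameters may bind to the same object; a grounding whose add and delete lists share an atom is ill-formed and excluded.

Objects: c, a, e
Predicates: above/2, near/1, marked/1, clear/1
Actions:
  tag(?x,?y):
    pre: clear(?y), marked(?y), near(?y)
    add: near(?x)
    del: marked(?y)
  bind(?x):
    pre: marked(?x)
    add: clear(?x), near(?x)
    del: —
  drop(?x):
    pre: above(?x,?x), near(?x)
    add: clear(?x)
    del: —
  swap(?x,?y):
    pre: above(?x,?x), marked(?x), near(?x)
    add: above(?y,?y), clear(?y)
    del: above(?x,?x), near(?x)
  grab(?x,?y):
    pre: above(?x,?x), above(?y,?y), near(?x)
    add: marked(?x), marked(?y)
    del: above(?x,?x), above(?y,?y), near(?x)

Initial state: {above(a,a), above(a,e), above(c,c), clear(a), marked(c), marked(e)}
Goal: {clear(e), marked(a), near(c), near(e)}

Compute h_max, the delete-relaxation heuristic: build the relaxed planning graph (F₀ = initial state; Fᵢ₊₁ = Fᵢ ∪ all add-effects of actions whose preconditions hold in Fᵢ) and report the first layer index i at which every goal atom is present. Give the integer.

2

F0 = init (6 atoms)
F1 = F0 ∪ {clear(c), clear(e), near(c), near(e)}  (10 atoms)
F2 = F1 ∪ {above(e,e), marked(a), near(a)}  (13 atoms)
goal ⊆ F2  ⇒  h_max = 2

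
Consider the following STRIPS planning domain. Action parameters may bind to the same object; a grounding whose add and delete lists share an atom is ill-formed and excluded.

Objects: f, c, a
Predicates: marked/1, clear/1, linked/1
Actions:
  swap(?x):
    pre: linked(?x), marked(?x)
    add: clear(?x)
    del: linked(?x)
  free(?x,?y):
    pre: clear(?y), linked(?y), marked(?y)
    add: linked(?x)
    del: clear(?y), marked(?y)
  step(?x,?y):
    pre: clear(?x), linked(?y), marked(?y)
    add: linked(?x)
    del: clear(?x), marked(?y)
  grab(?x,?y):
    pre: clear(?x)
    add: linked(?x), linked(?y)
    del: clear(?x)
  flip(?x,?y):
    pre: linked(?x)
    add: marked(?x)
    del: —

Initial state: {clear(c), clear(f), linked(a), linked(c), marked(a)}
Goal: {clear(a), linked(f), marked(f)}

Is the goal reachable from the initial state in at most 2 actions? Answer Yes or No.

1. swap(a)  →  {clear(a), clear(c), clear(f), linked(c), marked(a)}
2. grab(f,f)  →  {clear(a), clear(c), linked(c), linked(f), marked(a)}
3. flip(f,f)  →  {clear(a), clear(c), linked(c), linked(f), marked(a), marked(f)}
optimal plan length = 3; 3 > 2

No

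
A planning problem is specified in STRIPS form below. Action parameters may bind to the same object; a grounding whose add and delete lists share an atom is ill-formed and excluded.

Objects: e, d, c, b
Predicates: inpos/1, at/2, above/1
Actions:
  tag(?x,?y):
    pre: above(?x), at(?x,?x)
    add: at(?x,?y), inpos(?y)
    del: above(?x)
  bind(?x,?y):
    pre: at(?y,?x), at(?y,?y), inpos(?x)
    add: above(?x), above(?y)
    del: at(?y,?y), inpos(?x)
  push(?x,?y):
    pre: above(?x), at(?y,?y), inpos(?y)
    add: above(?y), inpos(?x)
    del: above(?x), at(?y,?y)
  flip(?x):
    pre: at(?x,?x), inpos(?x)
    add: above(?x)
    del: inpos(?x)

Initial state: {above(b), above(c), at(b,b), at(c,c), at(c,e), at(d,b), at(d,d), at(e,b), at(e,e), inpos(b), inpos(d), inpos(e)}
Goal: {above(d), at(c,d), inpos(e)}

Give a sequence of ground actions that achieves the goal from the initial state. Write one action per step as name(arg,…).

tag(c,d); bind(d,d)

1. tag(c,d)  →  {above(b), at(b,b), at(c,c), at(c,d), at(c,e), at(d,b), at(d,d), at(e,b), at(e,e), inpos(b), inpos(d), inpos(e)}
2. bind(d,d)  →  {above(b), above(d), at(b,b), at(c,c), at(c,d), at(c,e), at(d,b), at(e,b), at(e,e), inpos(b), inpos(e)}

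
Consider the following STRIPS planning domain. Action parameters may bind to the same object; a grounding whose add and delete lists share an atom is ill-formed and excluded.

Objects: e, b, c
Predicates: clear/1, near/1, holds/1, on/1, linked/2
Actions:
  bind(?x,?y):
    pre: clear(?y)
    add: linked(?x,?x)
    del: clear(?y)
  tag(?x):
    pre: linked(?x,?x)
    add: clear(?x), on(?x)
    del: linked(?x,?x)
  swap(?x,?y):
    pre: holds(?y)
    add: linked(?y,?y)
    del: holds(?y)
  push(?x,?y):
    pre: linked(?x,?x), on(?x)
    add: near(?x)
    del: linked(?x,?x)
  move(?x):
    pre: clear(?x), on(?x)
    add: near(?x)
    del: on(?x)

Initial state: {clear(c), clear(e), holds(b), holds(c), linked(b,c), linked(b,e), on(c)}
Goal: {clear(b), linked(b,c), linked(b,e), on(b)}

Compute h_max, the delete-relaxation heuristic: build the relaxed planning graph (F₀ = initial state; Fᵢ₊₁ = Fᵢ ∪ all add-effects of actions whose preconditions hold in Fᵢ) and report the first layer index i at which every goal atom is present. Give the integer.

F0 = init (7 atoms)
F1 = F0 ∪ {linked(b,b), linked(c,c), linked(e,e), near(c)}  (11 atoms)
F2 = F1 ∪ {clear(b), on(b), on(e)}  (14 atoms)
goal ⊆ F2  ⇒  h_max = 2

2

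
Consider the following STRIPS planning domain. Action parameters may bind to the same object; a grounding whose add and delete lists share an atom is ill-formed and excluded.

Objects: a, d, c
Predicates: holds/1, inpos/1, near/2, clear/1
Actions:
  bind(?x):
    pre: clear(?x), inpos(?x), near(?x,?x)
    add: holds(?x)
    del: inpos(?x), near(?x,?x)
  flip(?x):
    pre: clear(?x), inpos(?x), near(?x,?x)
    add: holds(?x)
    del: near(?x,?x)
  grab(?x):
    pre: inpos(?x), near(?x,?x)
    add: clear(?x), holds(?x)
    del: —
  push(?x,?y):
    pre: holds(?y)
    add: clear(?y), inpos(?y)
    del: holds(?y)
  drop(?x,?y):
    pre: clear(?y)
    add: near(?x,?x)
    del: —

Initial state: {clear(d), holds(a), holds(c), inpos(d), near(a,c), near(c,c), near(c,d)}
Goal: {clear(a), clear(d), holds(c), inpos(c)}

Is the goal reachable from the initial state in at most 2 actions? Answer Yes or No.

1. push(a,a)  →  {clear(a), clear(d), holds(c), inpos(a), inpos(d), near(a,c), near(c,c), near(c,d)}
2. push(a,c)  →  {clear(a), clear(c), clear(d), inpos(a), inpos(c), inpos(d), near(a,c), near(c,c), near(c,d)}
3. flip(c)  →  {clear(a), clear(c), clear(d), holds(c), inpos(a), inpos(c), inpos(d), near(a,c), near(c,d)}
optimal plan length = 3; 3 > 2

No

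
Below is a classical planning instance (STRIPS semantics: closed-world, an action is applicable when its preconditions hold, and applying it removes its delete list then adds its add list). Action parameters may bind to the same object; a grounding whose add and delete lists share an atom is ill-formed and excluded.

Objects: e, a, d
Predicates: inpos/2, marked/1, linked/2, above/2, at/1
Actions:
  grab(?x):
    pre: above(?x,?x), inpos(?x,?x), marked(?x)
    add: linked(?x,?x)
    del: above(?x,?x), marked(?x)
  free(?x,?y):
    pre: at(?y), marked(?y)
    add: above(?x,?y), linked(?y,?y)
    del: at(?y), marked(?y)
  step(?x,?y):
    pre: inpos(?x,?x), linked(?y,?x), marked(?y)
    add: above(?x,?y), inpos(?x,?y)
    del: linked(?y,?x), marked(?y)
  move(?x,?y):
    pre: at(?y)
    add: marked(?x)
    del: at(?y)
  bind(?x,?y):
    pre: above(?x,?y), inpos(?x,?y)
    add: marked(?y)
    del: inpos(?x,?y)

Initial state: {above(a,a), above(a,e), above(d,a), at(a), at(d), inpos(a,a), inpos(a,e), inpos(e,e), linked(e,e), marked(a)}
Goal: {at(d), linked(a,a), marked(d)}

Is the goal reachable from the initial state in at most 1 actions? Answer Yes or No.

1. grab(a)  →  {above(a,e), above(d,a), at(a), at(d), inpos(a,a), inpos(a,e), inpos(e,e), linked(a,a), linked(e,e)}
2. move(d,a)  →  {above(a,e), above(d,a), at(d), inpos(a,a), inpos(a,e), inpos(e,e), linked(a,a), linked(e,e), marked(d)}
optimal plan length = 2; 2 > 1

No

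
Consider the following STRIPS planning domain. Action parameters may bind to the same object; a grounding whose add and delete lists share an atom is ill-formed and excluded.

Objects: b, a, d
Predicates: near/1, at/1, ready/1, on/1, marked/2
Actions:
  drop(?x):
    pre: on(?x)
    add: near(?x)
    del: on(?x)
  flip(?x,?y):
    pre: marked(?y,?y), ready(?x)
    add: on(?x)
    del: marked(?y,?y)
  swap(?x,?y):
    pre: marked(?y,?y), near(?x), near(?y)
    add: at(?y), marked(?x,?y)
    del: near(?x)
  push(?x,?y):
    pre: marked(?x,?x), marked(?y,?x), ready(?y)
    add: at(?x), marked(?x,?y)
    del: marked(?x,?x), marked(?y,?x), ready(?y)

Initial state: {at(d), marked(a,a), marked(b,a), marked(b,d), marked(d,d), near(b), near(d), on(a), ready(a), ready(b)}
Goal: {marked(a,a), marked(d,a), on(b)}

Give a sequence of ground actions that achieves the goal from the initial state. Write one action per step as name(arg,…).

1. drop(a)  →  {at(d), marked(a,a), marked(b,a), marked(b,d), marked(d,d), near(a), near(b), near(d), ready(a), ready(b)}
2. flip(b,d)  →  {at(d), marked(a,a), marked(b,a), marked(b,d), near(a), near(b), near(d), on(b), ready(a), ready(b)}
3. swap(d,a)  →  {at(a), at(d), marked(a,a), marked(b,a), marked(b,d), marked(d,a), near(a), near(b), on(b), ready(a), ready(b)}

drop(a); flip(b,d); swap(d,a)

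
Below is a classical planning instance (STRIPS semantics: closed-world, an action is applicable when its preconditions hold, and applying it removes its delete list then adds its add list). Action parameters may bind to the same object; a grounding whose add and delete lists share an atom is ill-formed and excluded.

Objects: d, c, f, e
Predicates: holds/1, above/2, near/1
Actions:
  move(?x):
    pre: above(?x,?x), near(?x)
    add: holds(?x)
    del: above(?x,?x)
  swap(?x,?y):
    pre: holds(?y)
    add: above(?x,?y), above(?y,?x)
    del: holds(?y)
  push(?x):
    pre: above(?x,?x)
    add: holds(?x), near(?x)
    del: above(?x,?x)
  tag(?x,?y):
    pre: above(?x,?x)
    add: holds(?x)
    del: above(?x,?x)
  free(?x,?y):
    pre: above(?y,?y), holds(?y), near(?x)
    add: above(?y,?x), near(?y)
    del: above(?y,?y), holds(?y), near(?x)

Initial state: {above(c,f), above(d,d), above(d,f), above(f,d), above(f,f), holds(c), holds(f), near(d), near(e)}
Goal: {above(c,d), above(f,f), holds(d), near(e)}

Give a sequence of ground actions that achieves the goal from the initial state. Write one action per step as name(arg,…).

move(d); swap(d,c)

1. move(d)  →  {above(c,f), above(d,f), above(f,d), above(f,f), holds(c), holds(d), holds(f), near(d), near(e)}
2. swap(d,c)  →  {above(c,d), above(c,f), above(d,c), above(d,f), above(f,d), above(f,f), holds(d), holds(f), near(d), near(e)}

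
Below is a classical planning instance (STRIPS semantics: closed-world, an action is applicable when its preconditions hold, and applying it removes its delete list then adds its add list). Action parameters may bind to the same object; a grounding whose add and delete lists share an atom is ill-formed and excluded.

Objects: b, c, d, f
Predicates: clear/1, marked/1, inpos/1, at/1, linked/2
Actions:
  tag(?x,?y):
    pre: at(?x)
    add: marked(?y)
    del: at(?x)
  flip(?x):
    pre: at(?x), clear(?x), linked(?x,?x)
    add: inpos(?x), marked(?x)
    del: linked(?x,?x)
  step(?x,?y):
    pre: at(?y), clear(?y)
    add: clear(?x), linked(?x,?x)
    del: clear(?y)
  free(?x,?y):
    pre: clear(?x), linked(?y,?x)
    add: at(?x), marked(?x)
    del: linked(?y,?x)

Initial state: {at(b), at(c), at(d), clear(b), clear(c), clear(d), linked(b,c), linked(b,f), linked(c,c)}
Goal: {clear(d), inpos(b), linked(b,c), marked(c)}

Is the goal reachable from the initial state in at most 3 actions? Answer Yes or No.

1. tag(d,c)  →  {at(b), at(c), clear(b), clear(c), clear(d), linked(b,c), linked(b,f), linked(c,c), marked(c)}
2. step(b,c)  →  {at(b), at(c), clear(b), clear(d), linked(b,b), linked(b,c), linked(b,f), linked(c,c), marked(c)}
3. flip(b)  →  {at(b), at(c), clear(b), clear(d), inpos(b), linked(b,c), linked(b,f), linked(c,c), marked(b), marked(c)}
optimal plan length = 3; 3 ≤ 3

Yes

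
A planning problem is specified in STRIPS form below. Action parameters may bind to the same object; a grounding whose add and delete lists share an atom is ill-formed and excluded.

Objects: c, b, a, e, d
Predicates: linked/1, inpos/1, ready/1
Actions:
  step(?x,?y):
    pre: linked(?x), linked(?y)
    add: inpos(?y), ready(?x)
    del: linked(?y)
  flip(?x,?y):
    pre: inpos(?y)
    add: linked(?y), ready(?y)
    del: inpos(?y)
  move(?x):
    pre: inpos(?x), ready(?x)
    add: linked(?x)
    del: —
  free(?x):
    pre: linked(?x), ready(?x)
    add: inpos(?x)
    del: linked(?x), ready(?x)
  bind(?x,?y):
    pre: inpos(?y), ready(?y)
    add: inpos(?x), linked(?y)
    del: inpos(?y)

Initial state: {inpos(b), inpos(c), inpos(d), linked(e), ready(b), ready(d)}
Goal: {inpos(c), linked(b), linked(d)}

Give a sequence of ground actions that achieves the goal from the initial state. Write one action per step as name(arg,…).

1. flip(c,b)  →  {inpos(c), inpos(d), linked(b), linked(e), ready(b), ready(d)}
2. flip(c,d)  →  {inpos(c), linked(b), linked(d), linked(e), ready(b), ready(d)}

flip(c,b); flip(c,d)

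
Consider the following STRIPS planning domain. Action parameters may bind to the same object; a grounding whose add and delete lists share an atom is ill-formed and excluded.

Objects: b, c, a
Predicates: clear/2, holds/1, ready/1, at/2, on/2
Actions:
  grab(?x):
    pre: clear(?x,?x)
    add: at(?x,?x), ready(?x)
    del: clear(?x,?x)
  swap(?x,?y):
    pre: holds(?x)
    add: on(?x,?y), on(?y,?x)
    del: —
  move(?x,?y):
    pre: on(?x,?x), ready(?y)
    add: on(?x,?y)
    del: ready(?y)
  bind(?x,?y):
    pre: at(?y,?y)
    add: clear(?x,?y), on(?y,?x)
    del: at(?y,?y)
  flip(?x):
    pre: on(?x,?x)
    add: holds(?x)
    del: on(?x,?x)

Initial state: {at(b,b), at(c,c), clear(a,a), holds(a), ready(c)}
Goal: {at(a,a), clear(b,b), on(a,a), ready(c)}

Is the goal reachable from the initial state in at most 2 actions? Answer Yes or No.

1. grab(a)  →  {at(a,a), at(b,b), at(c,c), holds(a), ready(a), ready(c)}
2. swap(a,a)  →  {at(a,a), at(b,b), at(c,c), holds(a), on(a,a), ready(a), ready(c)}
3. bind(b,b)  →  {at(a,a), at(c,c), clear(b,b), holds(a), on(a,a), on(b,b), ready(a), ready(c)}
optimal plan length = 3; 3 > 2

No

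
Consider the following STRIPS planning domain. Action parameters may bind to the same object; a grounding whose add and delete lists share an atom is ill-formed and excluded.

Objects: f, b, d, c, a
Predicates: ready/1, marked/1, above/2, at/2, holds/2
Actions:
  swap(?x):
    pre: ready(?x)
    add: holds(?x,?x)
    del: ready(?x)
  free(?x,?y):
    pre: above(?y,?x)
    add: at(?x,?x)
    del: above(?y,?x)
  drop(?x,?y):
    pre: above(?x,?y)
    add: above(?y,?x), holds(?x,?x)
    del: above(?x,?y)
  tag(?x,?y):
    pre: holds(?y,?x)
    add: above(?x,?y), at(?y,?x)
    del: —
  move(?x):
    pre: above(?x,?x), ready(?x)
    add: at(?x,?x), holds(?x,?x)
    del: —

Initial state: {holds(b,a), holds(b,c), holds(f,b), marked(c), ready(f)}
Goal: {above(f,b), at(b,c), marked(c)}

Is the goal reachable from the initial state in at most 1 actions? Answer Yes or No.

No

1. tag(b,f)  →  {above(b,f), at(f,b), holds(b,a), holds(b,c), holds(f,b), marked(c), ready(f)}
2. drop(b,f)  →  {above(f,b), at(f,b), holds(b,a), holds(b,b), holds(b,c), holds(f,b), marked(c), ready(f)}
3. tag(c,b)  →  {above(c,b), above(f,b), at(b,c), at(f,b), holds(b,a), holds(b,b), holds(b,c), holds(f,b), marked(c), ready(f)}
optimal plan length = 3; 3 > 1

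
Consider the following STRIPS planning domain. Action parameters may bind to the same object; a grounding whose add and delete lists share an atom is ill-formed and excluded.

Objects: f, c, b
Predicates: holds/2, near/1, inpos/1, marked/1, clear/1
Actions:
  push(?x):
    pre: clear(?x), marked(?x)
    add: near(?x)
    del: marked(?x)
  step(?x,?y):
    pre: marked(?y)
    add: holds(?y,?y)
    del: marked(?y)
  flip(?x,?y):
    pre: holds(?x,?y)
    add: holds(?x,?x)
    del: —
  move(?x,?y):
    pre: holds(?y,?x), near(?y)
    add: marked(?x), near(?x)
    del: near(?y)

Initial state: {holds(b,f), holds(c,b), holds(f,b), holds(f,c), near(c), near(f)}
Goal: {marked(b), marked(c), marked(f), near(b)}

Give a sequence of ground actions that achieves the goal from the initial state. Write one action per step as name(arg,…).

move(c,f); move(b,c); move(f,b); move(b,f)

1. move(c,f)  →  {holds(b,f), holds(c,b), holds(f,b), holds(f,c), marked(c), near(c)}
2. move(b,c)  →  {holds(b,f), holds(c,b), holds(f,b), holds(f,c), marked(b), marked(c), near(b)}
3. move(f,b)  →  {holds(b,f), holds(c,b), holds(f,b), holds(f,c), marked(b), marked(c), marked(f), near(f)}
4. move(b,f)  →  {holds(b,f), holds(c,b), holds(f,b), holds(f,c), marked(b), marked(c), marked(f), near(b)}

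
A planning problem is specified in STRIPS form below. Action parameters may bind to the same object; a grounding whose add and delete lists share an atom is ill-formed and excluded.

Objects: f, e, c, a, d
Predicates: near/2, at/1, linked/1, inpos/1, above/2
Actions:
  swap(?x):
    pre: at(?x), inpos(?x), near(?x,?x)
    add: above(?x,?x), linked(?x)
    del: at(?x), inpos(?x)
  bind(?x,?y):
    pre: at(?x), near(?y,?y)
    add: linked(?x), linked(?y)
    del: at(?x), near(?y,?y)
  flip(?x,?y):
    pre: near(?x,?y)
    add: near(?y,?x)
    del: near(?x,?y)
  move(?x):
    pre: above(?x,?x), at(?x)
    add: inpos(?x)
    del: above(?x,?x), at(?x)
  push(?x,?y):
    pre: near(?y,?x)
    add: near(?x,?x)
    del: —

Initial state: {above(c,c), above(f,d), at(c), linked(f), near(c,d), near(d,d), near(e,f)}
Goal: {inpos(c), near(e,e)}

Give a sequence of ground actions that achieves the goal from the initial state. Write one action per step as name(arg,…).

flip(e,f); move(c); push(e,f)

1. flip(e,f)  →  {above(c,c), above(f,d), at(c), linked(f), near(c,d), near(d,d), near(f,e)}
2. move(c)  →  {above(f,d), inpos(c), linked(f), near(c,d), near(d,d), near(f,e)}
3. push(e,f)  →  {above(f,d), inpos(c), linked(f), near(c,d), near(d,d), near(e,e), near(f,e)}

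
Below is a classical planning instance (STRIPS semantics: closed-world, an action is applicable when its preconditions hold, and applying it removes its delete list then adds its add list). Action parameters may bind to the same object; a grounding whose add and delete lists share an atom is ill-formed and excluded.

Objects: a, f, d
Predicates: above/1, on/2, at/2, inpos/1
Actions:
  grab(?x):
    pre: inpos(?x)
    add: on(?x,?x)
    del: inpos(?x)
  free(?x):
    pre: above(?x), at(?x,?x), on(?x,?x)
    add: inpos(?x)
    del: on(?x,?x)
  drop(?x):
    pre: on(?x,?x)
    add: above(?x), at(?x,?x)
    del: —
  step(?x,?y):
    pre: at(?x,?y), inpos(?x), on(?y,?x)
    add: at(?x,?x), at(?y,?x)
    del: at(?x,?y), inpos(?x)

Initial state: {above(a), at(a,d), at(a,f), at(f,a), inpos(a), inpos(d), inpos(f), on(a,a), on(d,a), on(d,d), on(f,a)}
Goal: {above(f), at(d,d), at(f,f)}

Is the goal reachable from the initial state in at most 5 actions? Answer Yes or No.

1. grab(f)  →  {above(a), at(a,d), at(a,f), at(f,a), inpos(a), inpos(d), on(a,a), on(d,a), on(d,d), on(f,a), on(f,f)}
2. drop(f)  →  {above(a), above(f), at(a,d), at(a,f), at(f,a), at(f,f), inpos(a), inpos(d), on(a,a), on(d,a), on(d,d), on(f,a), on(f,f)}
3. drop(d)  →  {above(a), above(d), above(f), at(a,d), at(a,f), at(d,d), at(f,a), at(f,f), inpos(a), inpos(d), on(a,a), on(d,a), on(d,d), on(f,a), on(f,f)}
optimal plan length = 3; 3 ≤ 5

Yes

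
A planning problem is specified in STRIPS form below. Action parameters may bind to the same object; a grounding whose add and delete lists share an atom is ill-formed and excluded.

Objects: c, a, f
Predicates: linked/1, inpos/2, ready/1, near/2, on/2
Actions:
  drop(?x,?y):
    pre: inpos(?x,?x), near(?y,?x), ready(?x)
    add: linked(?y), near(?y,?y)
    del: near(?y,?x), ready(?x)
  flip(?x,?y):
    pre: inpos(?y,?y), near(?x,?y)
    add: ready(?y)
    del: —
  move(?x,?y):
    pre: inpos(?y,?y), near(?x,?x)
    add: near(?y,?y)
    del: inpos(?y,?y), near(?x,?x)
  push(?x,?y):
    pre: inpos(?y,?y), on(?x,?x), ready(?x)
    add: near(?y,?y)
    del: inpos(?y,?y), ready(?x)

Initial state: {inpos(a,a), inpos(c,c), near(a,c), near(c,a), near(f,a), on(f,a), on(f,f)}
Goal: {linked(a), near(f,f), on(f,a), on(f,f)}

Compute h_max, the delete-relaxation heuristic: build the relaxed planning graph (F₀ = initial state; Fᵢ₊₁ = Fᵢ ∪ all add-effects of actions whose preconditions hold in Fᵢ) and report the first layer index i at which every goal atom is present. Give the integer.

2

F0 = init (7 atoms)
F1 = F0 ∪ {ready(a), ready(c)}  (9 atoms)
F2 = F1 ∪ {linked(a), linked(c), linked(f), near(a,a), near(c,c), near(f,f)}  (15 atoms)
goal ⊆ F2  ⇒  h_max = 2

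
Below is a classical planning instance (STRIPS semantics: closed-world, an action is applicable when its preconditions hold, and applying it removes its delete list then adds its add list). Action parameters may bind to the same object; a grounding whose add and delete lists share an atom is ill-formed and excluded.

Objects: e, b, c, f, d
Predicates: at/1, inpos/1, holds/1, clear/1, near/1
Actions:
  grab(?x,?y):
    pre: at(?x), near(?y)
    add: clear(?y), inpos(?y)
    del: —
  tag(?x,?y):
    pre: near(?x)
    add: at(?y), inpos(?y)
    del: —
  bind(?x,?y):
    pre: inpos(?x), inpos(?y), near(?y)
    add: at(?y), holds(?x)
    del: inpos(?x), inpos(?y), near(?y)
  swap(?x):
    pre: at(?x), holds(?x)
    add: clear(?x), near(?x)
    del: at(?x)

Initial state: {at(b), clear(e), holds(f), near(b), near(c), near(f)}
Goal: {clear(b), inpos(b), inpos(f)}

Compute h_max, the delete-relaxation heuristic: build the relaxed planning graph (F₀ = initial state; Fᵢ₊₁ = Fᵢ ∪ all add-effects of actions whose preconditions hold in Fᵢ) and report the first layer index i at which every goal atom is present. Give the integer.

1

F0 = init (6 atoms)
F1 = F0 ∪ {at(c), at(d), at(e), at(f), clear(b), clear(c), clear(f), inpos(b), inpos(c), inpos(d), inpos(e), inpos(f)}  (18 atoms)
goal ⊆ F1  ⇒  h_max = 1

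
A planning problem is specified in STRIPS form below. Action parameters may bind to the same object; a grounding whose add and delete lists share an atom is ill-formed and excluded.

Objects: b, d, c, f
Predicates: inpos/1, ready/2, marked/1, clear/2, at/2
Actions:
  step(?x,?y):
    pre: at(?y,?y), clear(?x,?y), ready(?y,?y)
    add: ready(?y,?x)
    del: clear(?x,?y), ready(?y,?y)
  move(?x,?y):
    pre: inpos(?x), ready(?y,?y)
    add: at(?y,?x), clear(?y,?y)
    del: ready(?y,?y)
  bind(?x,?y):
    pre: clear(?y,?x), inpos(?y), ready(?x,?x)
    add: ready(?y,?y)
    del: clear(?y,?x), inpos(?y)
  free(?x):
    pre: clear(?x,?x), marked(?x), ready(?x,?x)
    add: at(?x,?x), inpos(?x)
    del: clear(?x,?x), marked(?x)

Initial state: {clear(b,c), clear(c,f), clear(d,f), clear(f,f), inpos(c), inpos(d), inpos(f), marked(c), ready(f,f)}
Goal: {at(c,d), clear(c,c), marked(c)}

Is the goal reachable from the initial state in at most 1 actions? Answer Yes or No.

1. bind(f,c)  →  {clear(b,c), clear(d,f), clear(f,f), inpos(d), inpos(f), marked(c), ready(c,c), ready(f,f)}
2. move(d,c)  →  {at(c,d), clear(b,c), clear(c,c), clear(d,f), clear(f,f), inpos(d), inpos(f), marked(c), ready(f,f)}
optimal plan length = 2; 2 > 1

No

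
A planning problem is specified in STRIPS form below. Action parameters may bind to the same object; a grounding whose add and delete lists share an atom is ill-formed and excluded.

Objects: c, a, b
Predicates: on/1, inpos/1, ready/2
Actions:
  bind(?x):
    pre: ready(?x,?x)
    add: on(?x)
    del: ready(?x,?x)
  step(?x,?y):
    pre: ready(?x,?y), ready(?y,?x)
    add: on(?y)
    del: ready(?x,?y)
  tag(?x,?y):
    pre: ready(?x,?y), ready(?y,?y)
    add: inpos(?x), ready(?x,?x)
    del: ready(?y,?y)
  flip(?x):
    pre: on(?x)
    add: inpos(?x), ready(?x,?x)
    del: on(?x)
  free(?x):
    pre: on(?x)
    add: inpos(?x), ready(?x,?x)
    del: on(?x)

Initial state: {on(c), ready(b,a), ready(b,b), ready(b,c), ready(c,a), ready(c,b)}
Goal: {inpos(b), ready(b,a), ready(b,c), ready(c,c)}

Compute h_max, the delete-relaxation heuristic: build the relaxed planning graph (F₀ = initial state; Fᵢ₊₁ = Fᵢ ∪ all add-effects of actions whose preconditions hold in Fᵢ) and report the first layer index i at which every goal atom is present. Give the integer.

2

F0 = init (6 atoms)
F1 = F0 ∪ {inpos(c), on(b), ready(c,c)}  (9 atoms)
F2 = F1 ∪ {inpos(b)}  (10 atoms)
goal ⊆ F2  ⇒  h_max = 2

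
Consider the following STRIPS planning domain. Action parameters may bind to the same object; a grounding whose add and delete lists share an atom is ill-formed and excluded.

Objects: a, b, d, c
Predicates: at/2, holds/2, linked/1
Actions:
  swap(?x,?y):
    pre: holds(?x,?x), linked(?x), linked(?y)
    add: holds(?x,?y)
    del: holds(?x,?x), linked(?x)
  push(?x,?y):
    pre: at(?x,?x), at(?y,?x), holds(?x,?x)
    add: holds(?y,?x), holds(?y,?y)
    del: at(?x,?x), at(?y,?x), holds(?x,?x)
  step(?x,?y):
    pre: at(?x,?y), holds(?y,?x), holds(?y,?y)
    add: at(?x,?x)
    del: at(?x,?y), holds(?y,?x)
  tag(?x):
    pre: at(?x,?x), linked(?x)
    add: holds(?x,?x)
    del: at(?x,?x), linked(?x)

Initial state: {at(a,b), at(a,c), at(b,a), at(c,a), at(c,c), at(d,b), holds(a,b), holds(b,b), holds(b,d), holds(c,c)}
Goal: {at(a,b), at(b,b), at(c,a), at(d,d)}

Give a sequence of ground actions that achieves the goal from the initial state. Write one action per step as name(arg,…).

push(c,a); step(b,a); step(d,b)

1. push(c,a)  →  {at(a,b), at(b,a), at(c,a), at(d,b), holds(a,a), holds(a,b), holds(a,c), holds(b,b), holds(b,d)}
2. step(b,a)  →  {at(a,b), at(b,b), at(c,a), at(d,b), holds(a,a), holds(a,c), holds(b,b), holds(b,d)}
3. step(d,b)  →  {at(a,b), at(b,b), at(c,a), at(d,d), holds(a,a), holds(a,c), holds(b,b)}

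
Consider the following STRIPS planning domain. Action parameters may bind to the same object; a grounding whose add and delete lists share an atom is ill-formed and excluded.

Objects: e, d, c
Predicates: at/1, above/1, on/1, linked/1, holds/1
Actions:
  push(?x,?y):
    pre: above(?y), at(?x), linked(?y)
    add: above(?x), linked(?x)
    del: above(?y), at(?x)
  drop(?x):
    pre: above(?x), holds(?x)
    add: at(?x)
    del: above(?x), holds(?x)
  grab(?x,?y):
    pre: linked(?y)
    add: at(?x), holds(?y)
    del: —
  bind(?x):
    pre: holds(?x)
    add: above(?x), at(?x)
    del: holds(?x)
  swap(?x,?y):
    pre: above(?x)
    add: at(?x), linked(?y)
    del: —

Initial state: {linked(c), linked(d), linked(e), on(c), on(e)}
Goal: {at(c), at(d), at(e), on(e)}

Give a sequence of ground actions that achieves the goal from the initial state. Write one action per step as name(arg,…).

1. grab(e,e)  →  {at(e), holds(e), linked(c), linked(d), linked(e), on(c), on(e)}
2. grab(d,e)  →  {at(d), at(e), holds(e), linked(c), linked(d), linked(e), on(c), on(e)}
3. grab(c,e)  →  {at(c), at(d), at(e), holds(e), linked(c), linked(d), linked(e), on(c), on(e)}

grab(e,e); grab(d,e); grab(c,e)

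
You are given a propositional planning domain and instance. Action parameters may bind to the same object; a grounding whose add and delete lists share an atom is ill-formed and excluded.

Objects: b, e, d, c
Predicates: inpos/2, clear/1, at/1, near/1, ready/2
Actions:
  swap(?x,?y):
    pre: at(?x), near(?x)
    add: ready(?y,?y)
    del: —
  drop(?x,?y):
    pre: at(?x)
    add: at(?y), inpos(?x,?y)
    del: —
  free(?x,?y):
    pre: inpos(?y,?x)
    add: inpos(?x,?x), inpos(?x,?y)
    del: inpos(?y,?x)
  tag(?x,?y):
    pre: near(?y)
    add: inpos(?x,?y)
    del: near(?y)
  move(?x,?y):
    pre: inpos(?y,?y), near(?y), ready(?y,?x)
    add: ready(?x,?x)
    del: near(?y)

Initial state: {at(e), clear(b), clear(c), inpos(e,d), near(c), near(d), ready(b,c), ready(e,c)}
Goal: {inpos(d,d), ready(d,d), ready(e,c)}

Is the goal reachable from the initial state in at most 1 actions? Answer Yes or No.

No

1. drop(e,d)  →  {at(d), at(e), clear(b), clear(c), inpos(e,d), near(c), near(d), ready(b,c), ready(e,c)}
2. swap(d,d)  →  {at(d), at(e), clear(b), clear(c), inpos(e,d), near(c), near(d), ready(b,c), ready(d,d), ready(e,c)}
3. drop(d,d)  →  {at(d), at(e), clear(b), clear(c), inpos(d,d), inpos(e,d), near(c), near(d), ready(b,c), ready(d,d), ready(e,c)}
optimal plan length = 3; 3 > 1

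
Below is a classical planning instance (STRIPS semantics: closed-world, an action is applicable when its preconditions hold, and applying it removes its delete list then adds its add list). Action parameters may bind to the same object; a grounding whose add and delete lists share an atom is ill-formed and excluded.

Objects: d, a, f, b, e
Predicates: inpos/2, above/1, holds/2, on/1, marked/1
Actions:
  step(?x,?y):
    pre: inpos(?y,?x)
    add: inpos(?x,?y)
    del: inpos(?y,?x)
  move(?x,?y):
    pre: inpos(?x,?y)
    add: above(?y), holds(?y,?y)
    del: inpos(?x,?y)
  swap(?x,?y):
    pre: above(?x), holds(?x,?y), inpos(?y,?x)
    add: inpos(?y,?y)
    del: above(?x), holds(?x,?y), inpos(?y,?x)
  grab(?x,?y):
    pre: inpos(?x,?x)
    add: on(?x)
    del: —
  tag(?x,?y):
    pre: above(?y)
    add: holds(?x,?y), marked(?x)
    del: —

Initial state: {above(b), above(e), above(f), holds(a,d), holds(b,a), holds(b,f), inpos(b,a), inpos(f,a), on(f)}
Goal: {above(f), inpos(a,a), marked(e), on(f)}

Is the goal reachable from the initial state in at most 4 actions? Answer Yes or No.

Yes

1. step(a,b)  →  {above(b), above(e), above(f), holds(a,d), holds(b,a), holds(b,f), inpos(a,b), inpos(f,a), on(f)}
2. swap(b,a)  →  {above(e), above(f), holds(a,d), holds(b,f), inpos(a,a), inpos(f,a), on(f)}
3. tag(e,f)  →  {above(e), above(f), holds(a,d), holds(b,f), holds(e,f), inpos(a,a), inpos(f,a), marked(e), on(f)}
optimal plan length = 3; 3 ≤ 4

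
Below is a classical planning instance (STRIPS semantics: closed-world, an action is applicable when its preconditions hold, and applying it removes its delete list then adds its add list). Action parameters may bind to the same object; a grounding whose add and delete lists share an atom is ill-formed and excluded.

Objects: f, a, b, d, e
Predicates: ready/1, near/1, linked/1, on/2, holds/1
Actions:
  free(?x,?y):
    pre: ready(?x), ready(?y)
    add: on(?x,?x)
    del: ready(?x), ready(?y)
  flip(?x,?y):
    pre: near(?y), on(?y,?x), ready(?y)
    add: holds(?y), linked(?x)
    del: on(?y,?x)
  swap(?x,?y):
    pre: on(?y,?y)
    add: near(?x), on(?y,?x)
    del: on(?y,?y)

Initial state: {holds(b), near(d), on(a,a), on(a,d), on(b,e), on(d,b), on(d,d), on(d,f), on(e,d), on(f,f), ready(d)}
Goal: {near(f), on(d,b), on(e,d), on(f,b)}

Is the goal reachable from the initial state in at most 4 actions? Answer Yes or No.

1. swap(f,a)  →  {holds(b), near(d), near(f), on(a,d), on(a,f), on(b,e), on(d,b), on(d,d), on(d,f), on(e,d), on(f,f), ready(d)}
2. swap(b,f)  →  {holds(b), near(b), near(d), near(f), on(a,d), on(a,f), on(b,e), on(d,b), on(d,d), on(d,f), on(e,d), on(f,b), ready(d)}
optimal plan length = 2; 2 ≤ 4

Yes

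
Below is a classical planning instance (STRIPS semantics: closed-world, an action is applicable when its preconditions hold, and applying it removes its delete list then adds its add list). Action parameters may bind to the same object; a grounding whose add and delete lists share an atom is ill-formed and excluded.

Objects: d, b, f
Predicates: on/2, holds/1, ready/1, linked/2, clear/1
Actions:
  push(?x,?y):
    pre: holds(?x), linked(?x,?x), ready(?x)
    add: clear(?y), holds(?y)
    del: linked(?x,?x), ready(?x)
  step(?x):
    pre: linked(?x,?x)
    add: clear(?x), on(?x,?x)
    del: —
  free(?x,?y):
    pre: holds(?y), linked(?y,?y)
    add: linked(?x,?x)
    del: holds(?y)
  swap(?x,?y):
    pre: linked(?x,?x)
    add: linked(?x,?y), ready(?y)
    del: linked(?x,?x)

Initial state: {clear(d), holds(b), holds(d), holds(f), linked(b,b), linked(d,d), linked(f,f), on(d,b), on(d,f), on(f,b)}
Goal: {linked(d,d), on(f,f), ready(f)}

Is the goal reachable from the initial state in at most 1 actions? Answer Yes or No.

No

1. step(f)  →  {clear(d), clear(f), holds(b), holds(d), holds(f), linked(b,b), linked(d,d), linked(f,f), on(d,b), on(d,f), on(f,b), on(f,f)}
2. swap(b,f)  →  {clear(d), clear(f), holds(b), holds(d), holds(f), linked(b,f), linked(d,d), linked(f,f), on(d,b), on(d,f), on(f,b), on(f,f), ready(f)}
optimal plan length = 2; 2 > 1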